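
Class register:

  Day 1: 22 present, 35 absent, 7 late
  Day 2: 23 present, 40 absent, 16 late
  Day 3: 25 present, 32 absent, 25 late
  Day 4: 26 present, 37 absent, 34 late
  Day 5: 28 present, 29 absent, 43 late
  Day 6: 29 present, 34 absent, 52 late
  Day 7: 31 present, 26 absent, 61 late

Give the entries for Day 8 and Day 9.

32 present, 31 absent, 70 late; 34 present, 23 absent, 79 late

Present: alternating steps +1, +2, +1, +2, …; 22, 23, 25, 26, 28, 29, 31 → 32 → 34.
Absent: 35, 40, 32, 37, 29, 34, 26 → 31 → 23 (alternating steps +5, −8, +5, −8, …).
Late: 7, 16, 25, 34, 43, 52, 61 → 70 → 79 (+9 each step).
Putting the parts together: 32 present, 31 absent, 70 late and then 34 present, 23 absent, 79 late.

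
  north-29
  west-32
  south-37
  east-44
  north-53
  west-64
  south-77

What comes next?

east-92

Direction: repeats north → west → south → east; north, west, south, east, north, west, south → east.
For the second component, differences are 3, 5, 7, … (increasing by 2 each time): 29, 32, 37, 44, 53, 64, 77 → 92.
Combining the parts gives east-92.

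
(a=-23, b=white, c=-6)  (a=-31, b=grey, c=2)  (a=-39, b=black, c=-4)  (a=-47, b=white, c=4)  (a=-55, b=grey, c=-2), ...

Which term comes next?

A: −8 each step, so -23, -31, -39, -47, -55 → -63.
B goes white, grey, black, white, grey → black (repeats white → grey → black).
C: alternating steps +8, −6, +8, −6, …; -6, 2, -4, 4, -2 → 6.
So the next term is (a=-63, b=black, c=6).

(a=-63, b=black, c=6)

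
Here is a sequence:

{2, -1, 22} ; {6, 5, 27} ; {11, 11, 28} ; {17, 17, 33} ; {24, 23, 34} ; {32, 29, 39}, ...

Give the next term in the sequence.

{41, 35, 40}

First component — differences are 4, 5, 6, … (increasing by 1 each time): 2, 6, 11, 17, 24, 32 → 41.
Second component goes -1, 5, 11, 17, 23, 29 → 35 (+6 each step).
For the third component, alternating steps +5, +1, +5, +1, …: 22, 27, 28, 33, 34, 39 → 40.
Putting it together: {41, 35, 40}.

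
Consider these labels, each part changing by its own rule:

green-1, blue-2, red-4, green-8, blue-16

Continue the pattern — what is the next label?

red-32

Colour — repeats green → blue → red: green, blue, red, green, blue → red.
For the second component, ×2 each step: 1, 2, 4, 8, 16 → 32.
So the next label is red-32.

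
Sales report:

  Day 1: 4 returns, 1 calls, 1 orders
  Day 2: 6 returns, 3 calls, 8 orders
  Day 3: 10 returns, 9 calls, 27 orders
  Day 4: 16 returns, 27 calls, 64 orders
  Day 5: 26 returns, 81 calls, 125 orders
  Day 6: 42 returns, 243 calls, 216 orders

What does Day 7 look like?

Returns — each term is the sum of the two before it: 4, 6, 10, 16, 26, 42 → 68.
Calls: ×3 each step, so 1, 3, 9, 27, 81, 243 → 729.
For the orders, perfect cubes: 1³, 2³, 3³, …: 1, 8, 27, 64, 125, 216 → 343.
Combining the parts gives 68 returns, 729 calls, 343 orders.

68 returns, 729 calls, 343 orders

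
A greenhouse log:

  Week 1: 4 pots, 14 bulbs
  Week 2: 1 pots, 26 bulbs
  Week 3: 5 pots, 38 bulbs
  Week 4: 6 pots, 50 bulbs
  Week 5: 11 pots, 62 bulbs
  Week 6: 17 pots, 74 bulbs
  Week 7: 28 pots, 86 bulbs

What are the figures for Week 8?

Pots: each term is the sum of the two before it, so 4, 1, 5, 6, 11, 17, 28 → 45.
For the bulbs, +12 each step: 14, 26, 38, 50, 62, 74, 86 → 98.
Putting it together: 45 pots, 98 bulbs.

45 pots, 98 bulbs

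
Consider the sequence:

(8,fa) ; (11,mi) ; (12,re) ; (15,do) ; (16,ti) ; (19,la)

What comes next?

First coordinate: alternating steps +3, +1, +3, +1, …; 8, 11, 12, 15, 16, 19 → 20.
Note goes fa, mi, re, do, ti, la → sol (runs backward through the solfège scale do→ti).
Combining the parts gives (20,sol).

(20,sol)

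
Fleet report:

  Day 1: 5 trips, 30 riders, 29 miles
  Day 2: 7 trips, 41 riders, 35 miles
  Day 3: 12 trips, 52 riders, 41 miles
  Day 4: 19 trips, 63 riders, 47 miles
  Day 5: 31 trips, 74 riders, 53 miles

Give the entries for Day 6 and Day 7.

Trips — each term is the sum of the two before it: 5, 7, 12, 19, 31 → 50 → 81.
Riders: +11 each step, so 30, 41, 52, 63, 74 → 85 → 96.
Miles: +6 each step; 29, 35, 41, 47, 53 → 59 → 65.
So the next two lines are 50 trips, 85 riders, 59 miles and 81 trips, 96 riders, 65 miles.

50 trips, 85 riders, 59 miles; 81 trips, 96 riders, 65 miles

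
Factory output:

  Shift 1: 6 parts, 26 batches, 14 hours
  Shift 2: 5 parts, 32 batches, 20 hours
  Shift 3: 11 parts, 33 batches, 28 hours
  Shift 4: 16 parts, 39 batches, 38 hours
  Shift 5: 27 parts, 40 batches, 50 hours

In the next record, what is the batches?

For the batches, alternating steps +6, +1, +6, +1, …: 26, 32, 33, 39, 40 → 46.

46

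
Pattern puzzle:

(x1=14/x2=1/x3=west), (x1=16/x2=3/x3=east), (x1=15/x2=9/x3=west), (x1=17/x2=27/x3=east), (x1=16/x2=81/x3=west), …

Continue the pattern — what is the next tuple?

X1 — alternating steps +2, −1, +2, −1, …: 14, 16, 15, 17, 16 → 18.
X2 goes 1, 3, 9, 27, 81 → 243 (×3 each step).
X3: alternates west ↔ east; west, east, west, east, west → east.
So the next tuple is (x1=18/x2=243/x3=east).

(x1=18/x2=243/x3=east)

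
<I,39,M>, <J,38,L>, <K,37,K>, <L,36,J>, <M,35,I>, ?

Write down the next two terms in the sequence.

For the first letter, letters move forward 1 place in the alphabet: I, J, K, L, M → N → O.
For the second value, −1 each step: 39, 38, 37, 36, 35 → 34 → 33.
Second letter: M, L, K, J, I → H → G (letters move back 1 place in the alphabet).
Putting the parts together: <N,34,H> and then <O,33,G>.

<N,34,H>, <O,33,G>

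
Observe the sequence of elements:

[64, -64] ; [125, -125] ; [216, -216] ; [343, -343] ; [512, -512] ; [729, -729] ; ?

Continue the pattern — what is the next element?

First coordinate: 64, 125, 216, 343, 512, 729 → 1000 (perfect cubes: 4³, 5³, 6³, …).
Second coordinate — always the negative of the first coordinate: -64, -125, -216, -343, -512, -729 → -1000.
So the next element is [1000, -1000].

[1000, -1000]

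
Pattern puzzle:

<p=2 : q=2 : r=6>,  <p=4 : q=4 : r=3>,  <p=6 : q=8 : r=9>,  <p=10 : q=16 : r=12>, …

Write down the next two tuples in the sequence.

P goes 2, 4, 6, 10 → 16 → 26 (each term is the sum of the two before it).
Q goes 2, 4, 8, 16 → 32 → 64 (×2 each step).
R goes 6, 3, 9, 12 → 21 → 33 (each term is the sum of the two before it).
Putting the parts together: <p=16 : q=32 : r=21> and then <p=26 : q=64 : r=33>.

<p=16 : q=32 : r=21>, <p=26 : q=64 : r=33>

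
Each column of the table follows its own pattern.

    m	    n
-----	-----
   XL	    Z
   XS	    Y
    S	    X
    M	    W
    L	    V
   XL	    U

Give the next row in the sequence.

XS  T

For the column m, repeats XL → XS → S → M → L: XL, XS, S, M, L, XL → XS.
Column n goes Z, Y, X, W, V, U → T (letters move back 1 place in the alphabet).
Combining the parts gives XS  T.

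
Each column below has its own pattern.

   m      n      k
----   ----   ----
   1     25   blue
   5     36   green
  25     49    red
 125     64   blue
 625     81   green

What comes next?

3125  100  red

Column m: ×5 each step, so 1, 5, 25, 125, 625 → 3125.
Column n goes 25, 36, 49, 64, 81 → 100 (perfect squares: 5², 6², 7², …).
For the column k, repeats blue → green → red: blue, green, red, blue, green → red.
Combining the parts gives 3125  100  red.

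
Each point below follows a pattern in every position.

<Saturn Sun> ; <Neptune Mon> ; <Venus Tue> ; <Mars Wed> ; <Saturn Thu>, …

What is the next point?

<Neptune Fri>

Planet: Saturn, Neptune, Venus, Mars, Saturn → Neptune (repeats Saturn → Neptune → Venus → Mars).
Day — runs through the weekdays Mon→Sun: Sun, Mon, Tue, Wed, Thu → Fri.
Combining the parts gives <Neptune Fri>.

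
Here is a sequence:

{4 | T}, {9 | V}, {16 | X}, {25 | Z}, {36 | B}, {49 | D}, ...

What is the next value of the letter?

F

For the letter, letters move forward 2 places in the alphabet, wrapping Z→A: T, V, X, Z, B, D → F.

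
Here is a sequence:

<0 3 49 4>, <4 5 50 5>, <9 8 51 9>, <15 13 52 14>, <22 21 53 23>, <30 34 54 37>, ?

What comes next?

First slot: 0, 4, 9, 15, 22, 30 → 39 (differences are 4, 5, 6, … (increasing by 1 each time)).
Second slot: 3, 5, 8, 13, 21, 34 → 55 (each term is the sum of the two before it).
Third slot goes 49, 50, 51, 52, 53, 54 → 55 (+1 each step).
For the fourth slot, each term is the sum of the two before it: 4, 5, 9, 14, 23, 37 → 60.
Combining the parts gives <39 55 55 60>.

<39 55 55 60>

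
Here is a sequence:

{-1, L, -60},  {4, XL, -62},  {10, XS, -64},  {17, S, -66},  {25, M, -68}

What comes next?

First component: differences are 5, 6, 7, … (increasing by 1 each time); -1, 4, 10, 17, 25 → 34.
Size: L, XL, XS, S, M → L (runs through clothing sizes XS→XL).
Third component goes -60, -62, -64, -66, -68 → -70 (−2 each step).
Combining the parts gives {34, L, -70}.

{34, L, -70}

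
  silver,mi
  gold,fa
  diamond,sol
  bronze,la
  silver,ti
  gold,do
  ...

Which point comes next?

Rank goes silver, gold, diamond, bronze, silver, gold → diamond (repeats silver → gold → diamond → bronze).
Note: mi, fa, sol, la, ti, do → re (runs through the solfège scale do→ti).
So the next point is diamond,re.

diamond,re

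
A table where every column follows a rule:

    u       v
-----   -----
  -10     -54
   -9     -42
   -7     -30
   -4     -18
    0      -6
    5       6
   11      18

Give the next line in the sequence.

18  30

Column u goes -10, -9, -7, -4, 0, 5, 11 → 18 (differences are 1, 2, 3, … (increasing by 1 each time)).
Column v: +12 each step; -54, -42, -30, -18, -6, 6, 18 → 30.
So the next line is 18  30.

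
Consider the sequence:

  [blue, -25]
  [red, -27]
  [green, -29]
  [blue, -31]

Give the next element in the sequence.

[red, -33]

Colour: blue, red, green, blue → red (repeats blue → red → green).
For the second part, −2 each step: -25, -27, -29, -31 → -33.
So the next element is [red, -33].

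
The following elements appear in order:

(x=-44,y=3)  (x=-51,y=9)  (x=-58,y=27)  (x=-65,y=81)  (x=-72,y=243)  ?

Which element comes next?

(x=-79,y=729)

For the x, −7 each step: -44, -51, -58, -65, -72 → -79.
Y: ×3 each step; 3, 9, 27, 81, 243 → 729.
Combining the parts gives (x=-79,y=729).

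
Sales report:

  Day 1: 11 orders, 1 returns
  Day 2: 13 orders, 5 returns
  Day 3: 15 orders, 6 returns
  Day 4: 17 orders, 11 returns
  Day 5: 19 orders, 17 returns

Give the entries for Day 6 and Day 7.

Orders: +2 each step, so 11, 13, 15, 17, 19 → 21 → 23.
For the returns, each term is the sum of the two before it: 1, 5, 6, 11, 17 → 28 → 45.
So the next two rows are 21 orders, 28 returns and 23 orders, 45 returns.

21 orders, 28 returns; 23 orders, 45 returns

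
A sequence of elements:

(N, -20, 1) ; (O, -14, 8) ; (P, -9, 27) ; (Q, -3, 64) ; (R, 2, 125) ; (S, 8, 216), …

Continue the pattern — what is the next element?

(T, 13, 343)

For the letter, letters move forward 1 place in the alphabet: N, O, P, Q, R, S → T.
Second component: -20, -14, -9, -3, 2, 8 → 13 (alternating steps +6, +5, +6, +5, …).
Third component — perfect cubes: 1³, 2³, 3³, …: 1, 8, 27, 64, 125, 216 → 343.
Combining the parts gives (T, 13, 343).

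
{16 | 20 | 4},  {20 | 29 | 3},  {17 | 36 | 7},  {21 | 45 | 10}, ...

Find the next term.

First entry: alternating steps +4, −3, +4, −3, …; 16, 20, 17, 21 → 18.
For the second entry, alternating steps +9, +7, +9, +7, …: 20, 29, 36, 45 → 52.
Third entry — each term is the sum of the two before it: 4, 3, 7, 10 → 17.
So the next term is {18 | 52 | 17}.

{18 | 52 | 17}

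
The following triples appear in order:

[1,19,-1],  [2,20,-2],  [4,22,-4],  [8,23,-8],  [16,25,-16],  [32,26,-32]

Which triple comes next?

[64,28,-64]

First entry — ×2 each step: 1, 2, 4, 8, 16, 32 → 64.
Second entry: 19, 20, 22, 23, 25, 26 → 28 (alternating steps +1, +2, +1, +2, …).
Third entry: -1, -2, -4, -8, -16, -32 → -64 (×2 each step).
Putting it together: [64,28,-64].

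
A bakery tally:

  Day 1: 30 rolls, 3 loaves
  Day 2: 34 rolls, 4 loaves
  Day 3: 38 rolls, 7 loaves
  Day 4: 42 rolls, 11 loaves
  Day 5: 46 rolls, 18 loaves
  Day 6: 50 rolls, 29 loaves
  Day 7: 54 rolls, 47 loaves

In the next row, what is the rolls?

58

Rolls: +4 each step; 30, 34, 38, 42, 46, 50, 54 → 58.
Loaves — each term is the sum of the two before it: 3, 4, 7, 11, 18, 29, 47 → 76.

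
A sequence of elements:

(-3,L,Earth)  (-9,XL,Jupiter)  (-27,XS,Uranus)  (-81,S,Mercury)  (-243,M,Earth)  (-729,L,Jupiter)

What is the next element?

(-2187,XL,Uranus)

First part: ×3 each step, so -3, -9, -27, -81, -243, -729 → -2187.
For the size, repeats L → XL → XS → S → M: L, XL, XS, S, M, L → XL.
Planet: repeats Earth → Jupiter → Uranus → Mercury; Earth, Jupiter, Uranus, Mercury, Earth, Jupiter → Uranus.
Putting it together: (-2187,XL,Uranus).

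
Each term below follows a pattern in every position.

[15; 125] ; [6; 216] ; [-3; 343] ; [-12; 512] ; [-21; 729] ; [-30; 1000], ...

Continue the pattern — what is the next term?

[-39; 1331]

First slot — −9 each step: 15, 6, -3, -12, -21, -30 → -39.
For the second slot, perfect cubes: 5³, 6³, 7³, …: 125, 216, 343, 512, 729, 1000 → 1331.
Combining the parts gives [-39; 1331].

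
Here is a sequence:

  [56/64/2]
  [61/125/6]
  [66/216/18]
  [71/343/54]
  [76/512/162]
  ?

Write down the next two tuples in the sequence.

First coordinate: +5 each step; 56, 61, 66, 71, 76 → 81 → 86.
Second coordinate goes 64, 125, 216, 343, 512 → 729 → 1000 (perfect cubes: 4³, 5³, 6³, …).
Third coordinate: 2, 6, 18, 54, 162 → 486 → 1458 (×3 each step).
Putting the parts together: [81/729/486] and then [86/1000/1458].

[81/729/486], [86/1000/1458]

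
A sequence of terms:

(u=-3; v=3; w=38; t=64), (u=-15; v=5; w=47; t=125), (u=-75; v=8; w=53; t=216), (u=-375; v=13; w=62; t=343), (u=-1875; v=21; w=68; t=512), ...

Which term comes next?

U: ×5 each step; -3, -15, -75, -375, -1875 → -9375.
V: 3, 5, 8, 13, 21 → 34 (each term is the sum of the two before it).
W: alternating steps +9, +6, +9, +6, …, so 38, 47, 53, 62, 68 → 77.
T: 64, 125, 216, 343, 512 → 729 (perfect cubes: 4³, 5³, 6³, …).
So the next term is (u=-9375; v=34; w=77; t=729).

(u=-9375; v=34; w=77; t=729)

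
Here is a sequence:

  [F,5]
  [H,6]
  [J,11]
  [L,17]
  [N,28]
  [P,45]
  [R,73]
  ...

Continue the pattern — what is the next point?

For the letter, letters move forward 2 places in the alphabet: F, H, J, L, N, P, R → T.
Second component: 5, 6, 11, 17, 28, 45, 73 → 118 (each term is the sum of the two before it).
So the next point is [T,118].

[T,118]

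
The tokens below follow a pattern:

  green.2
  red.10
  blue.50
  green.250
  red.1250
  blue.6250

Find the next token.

Colour: repeats green → red → blue; green, red, blue, green, red, blue → green.
For the second component, ×5 each step: 2, 10, 50, 250, 1250, 6250 → 31250.
Putting it together: green.31250.

green.31250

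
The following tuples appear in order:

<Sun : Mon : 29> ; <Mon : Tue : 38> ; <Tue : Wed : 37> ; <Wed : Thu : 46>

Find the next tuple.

<Thu : Fri : 45>

First day — runs through the weekdays Mon→Sun: Sun, Mon, Tue, Wed → Thu.
Second day — runs through the weekdays Mon→Sun: Mon, Tue, Wed, Thu → Fri.
Third slot: alternating steps +9, −1, +9, −1, …, so 29, 38, 37, 46 → 45.
Putting it together: <Thu : Fri : 45>.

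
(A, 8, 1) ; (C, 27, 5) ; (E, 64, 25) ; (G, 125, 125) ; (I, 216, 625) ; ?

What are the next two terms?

Letter: letters move forward 2 places in the alphabet, so A, C, E, G, I → K → M.
Second coordinate: 8, 27, 64, 125, 216 → 343 → 512 (perfect cubes: 2³, 3³, 4³, …).
Third coordinate: 1, 5, 25, 125, 625 → 3125 → 15625 (×5 each step).
So the next two terms are (K, 343, 3125) and (M, 512, 15625).

(K, 343, 3125), (M, 512, 15625)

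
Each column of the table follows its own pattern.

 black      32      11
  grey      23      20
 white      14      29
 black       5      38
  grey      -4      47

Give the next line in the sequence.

Shade: repeats black → grey → white, so black, grey, white, black, grey → white.
Second component goes 32, 23, 14, 5, -4 → -13 (−9 each step).
For the third component, together with the second component always sums to 43: 11, 20, 29, 38, 47 → 56.
So the next line is white  -13  56.

white  -13  56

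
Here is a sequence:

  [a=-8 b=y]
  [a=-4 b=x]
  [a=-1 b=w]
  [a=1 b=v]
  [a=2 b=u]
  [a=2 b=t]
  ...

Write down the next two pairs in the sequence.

[a=1 b=s], [a=-1 b=r]

A: differences are 4, 3, 2, … (decreasing by 1 each time); -8, -4, -1, 1, 2, 2 → 1 → -1.
For the b, letters move back 1 place in the alphabet: y, x, w, v, u, t → s → r.
So the next two pairs are [a=1 b=s] and [a=-1 b=r].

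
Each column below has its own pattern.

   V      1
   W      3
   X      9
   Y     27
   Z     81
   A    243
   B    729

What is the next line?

C  2187

Letter: letters move forward 1 place in the alphabet, wrapping Z→A, so V, W, X, Y, Z, A, B → C.
Second component: ×3 each step, so 1, 3, 9, 27, 81, 243, 729 → 2187.
So the next line is C  2187.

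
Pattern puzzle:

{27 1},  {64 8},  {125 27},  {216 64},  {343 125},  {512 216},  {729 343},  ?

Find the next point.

For the first value, perfect cubes: 3³, 4³, 5³, …: 27, 64, 125, 216, 343, 512, 729 → 1000.
Second value: perfect cubes: 1³, 2³, 3³, …, so 1, 8, 27, 64, 125, 216, 343 → 512.
Combining the parts gives {1000 512}.

{1000 512}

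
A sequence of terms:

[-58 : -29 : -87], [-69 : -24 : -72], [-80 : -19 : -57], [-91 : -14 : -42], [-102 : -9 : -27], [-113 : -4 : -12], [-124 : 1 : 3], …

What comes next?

First component goes -58, -69, -80, -91, -102, -113, -124 → -135 (−11 each step).
Second component: +5 each step, so -29, -24, -19, -14, -9, -4, 1 → 6.
Third component: -87, -72, -57, -42, -27, -12, 3 → 18 (always 3 × the second component).
Putting it together: [-135 : 6 : 18].

[-135 : 6 : 18]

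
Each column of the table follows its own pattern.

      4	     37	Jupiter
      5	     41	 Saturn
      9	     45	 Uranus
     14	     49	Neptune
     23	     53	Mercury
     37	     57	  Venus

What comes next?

60  61  Earth

First component: each term is the sum of the two before it, so 4, 5, 9, 14, 23, 37 → 60.
Second component — +4 each step: 37, 41, 45, 49, 53, 57 → 61.
Planet: Jupiter, Saturn, Uranus, Neptune, Mercury, Venus → Earth (runs through the planets Mercury→Neptune).
Putting it together: 60  61  Earth.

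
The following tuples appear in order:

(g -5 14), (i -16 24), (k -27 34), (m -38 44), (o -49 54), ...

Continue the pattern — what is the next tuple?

(q -60 64)

Letter: g, i, k, m, o → q (letters move forward 2 places in the alphabet).
Second value goes -5, -16, -27, -38, -49 → -60 (−11 each step).
Third value goes 14, 24, 34, 44, 54 → 64 (+10 each step).
Combining the parts gives (q -60 64).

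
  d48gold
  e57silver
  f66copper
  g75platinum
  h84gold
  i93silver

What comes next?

Letter — letters move forward 1 place in the alphabet: d, e, f, g, h, i → j.
Second component — +9 each step: 48, 57, 66, 75, 84, 93 → 102.
Metal: repeats gold → silver → copper → platinum; gold, silver, copper, platinum, gold, silver → copper.
So the next label is j102copper.

j102copper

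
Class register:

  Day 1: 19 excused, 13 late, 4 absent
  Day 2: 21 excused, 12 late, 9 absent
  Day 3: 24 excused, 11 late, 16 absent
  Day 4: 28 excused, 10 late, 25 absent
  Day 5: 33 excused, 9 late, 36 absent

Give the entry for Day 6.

39 excused, 8 late, 49 absent

Excused — differences are 2, 3, 4, … (increasing by 1 each time): 19, 21, 24, 28, 33 → 39.
Late goes 13, 12, 11, 10, 9 → 8 (−1 each step).
Absent — perfect squares: 2², 3², 4², …: 4, 9, 16, 25, 36 → 49.
Putting it together: 39 excused, 8 late, 49 absent.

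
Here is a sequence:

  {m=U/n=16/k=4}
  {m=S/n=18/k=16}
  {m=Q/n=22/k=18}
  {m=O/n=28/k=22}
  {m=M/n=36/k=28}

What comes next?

{m=K/n=46/k=36}

M goes U, S, Q, O, M → K (letters move back 2 places in the alphabet).
N: differences are 2, 4, 6, … (increasing by 2 each time), so 16, 18, 22, 28, 36 → 46.
For the k, always the previous value of the n: 4, 16, 18, 22, 28 → 36.
Combining the parts gives {m=K/n=46/k=36}.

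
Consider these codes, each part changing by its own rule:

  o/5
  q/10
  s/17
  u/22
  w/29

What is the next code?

y/34

Letter goes o, q, s, u, w → y (letters move forward 2 places in the alphabet).
For the second component, alternating steps +5, +7, +5, +7, …: 5, 10, 17, 22, 29 → 34.
Combining the parts gives y/34.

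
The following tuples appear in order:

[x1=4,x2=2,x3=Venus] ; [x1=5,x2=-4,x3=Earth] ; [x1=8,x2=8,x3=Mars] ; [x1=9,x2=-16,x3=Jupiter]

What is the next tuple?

[x1=12,x2=32,x3=Saturn]

X1: 4, 5, 8, 9 → 12 (alternating steps +1, +3, +1, +3, …).
X2: ×(-2) each step, so 2, -4, 8, -16 → 32.
X3 goes Venus, Earth, Mars, Jupiter → Saturn (runs through the planets Mercury→Neptune).
Putting it together: [x1=12,x2=32,x3=Saturn].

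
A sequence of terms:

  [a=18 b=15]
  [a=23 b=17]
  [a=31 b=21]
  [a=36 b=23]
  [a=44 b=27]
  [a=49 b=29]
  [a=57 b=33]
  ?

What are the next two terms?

A goes 18, 23, 31, 36, 44, 49, 57 → 62 → 70 (alternating steps +5, +8, +5, +8, …).
B: alternating steps +2, +4, +2, +4, …, so 15, 17, 21, 23, 27, 29, 33 → 35 → 39.
Putting the parts together: [a=62 b=35] and then [a=70 b=39].

[a=62 b=35], [a=70 b=39]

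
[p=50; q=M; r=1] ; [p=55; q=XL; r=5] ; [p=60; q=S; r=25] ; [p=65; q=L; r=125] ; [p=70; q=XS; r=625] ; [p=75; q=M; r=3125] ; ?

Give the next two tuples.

P — +5 each step: 50, 55, 60, 65, 70, 75 → 80 → 85.
Q — repeats M → XL → S → L → XS: M, XL, S, L, XS, M → XL → S.
R: ×5 each step, so 1, 5, 25, 125, 625, 3125 → 15625 → 78125.
So the next two tuples are [p=80; q=XL; r=15625] and [p=85; q=S; r=78125].

[p=80; q=XL; r=15625], [p=85; q=S; r=78125]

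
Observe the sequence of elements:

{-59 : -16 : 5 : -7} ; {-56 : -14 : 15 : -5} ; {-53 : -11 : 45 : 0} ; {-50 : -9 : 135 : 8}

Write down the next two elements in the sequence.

{-47 : -6 : 405 : 19}, {-44 : -4 : 1215 : 33}

First component: +3 each step, so -59, -56, -53, -50 → -47 → -44.
Second component: -16, -14, -11, -9 → -6 → -4 (alternating steps +2, +3, +2, +3, …).
Third component goes 5, 15, 45, 135 → 405 → 1215 (×3 each step).
Fourth component: differences are 2, 5, 8, … (increasing by 3 each time), so -7, -5, 0, 8 → 19 → 33.
So the next two elements are {-47 : -6 : 405 : 19} and {-44 : -4 : 1215 : 33}.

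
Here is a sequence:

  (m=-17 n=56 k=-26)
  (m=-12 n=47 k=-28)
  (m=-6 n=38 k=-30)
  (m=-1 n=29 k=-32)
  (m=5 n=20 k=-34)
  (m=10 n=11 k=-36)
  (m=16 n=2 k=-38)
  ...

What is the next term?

M: alternating steps +5, +6, +5, +6, …; -17, -12, -6, -1, 5, 10, 16 → 21.
N: 56, 47, 38, 29, 20, 11, 2 → -7 (−9 each step).
K: −2 each step; -26, -28, -30, -32, -34, -36, -38 → -40.
So the next term is (m=21 n=-7 k=-40).

(m=21 n=-7 k=-40)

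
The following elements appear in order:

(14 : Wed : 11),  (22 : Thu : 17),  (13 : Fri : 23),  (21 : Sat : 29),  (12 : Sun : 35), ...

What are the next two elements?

(20 : Mon : 41), (11 : Tue : 47)

First slot — alternating steps +8, −9, +8, −9, …: 14, 22, 13, 21, 12 → 20 → 11.
Day — runs through the weekdays Mon→Sun: Wed, Thu, Fri, Sat, Sun → Mon → Tue.
Third slot: +6 each step; 11, 17, 23, 29, 35 → 41 → 47.
So the next two elements are (20 : Mon : 41) and (11 : Tue : 47).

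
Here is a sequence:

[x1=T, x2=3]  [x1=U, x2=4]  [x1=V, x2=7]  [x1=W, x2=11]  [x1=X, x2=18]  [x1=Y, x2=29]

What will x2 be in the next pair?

47

X1 goes T, U, V, W, X, Y → Z (letters move forward 1 place in the alphabet).
X2 — each term is the sum of the two before it: 3, 4, 7, 11, 18, 29 → 47.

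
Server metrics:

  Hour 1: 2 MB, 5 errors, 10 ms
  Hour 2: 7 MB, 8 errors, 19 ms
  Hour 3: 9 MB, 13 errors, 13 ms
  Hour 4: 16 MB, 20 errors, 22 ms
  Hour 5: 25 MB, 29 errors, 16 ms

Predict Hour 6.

For the MB, each term is the sum of the two before it: 2, 7, 9, 16, 25 → 41.
Errors — differences are 3, 5, 7, … (increasing by 2 each time): 5, 8, 13, 20, 29 → 40.
Ms: alternating steps +9, −6, +9, −6, …, so 10, 19, 13, 22, 16 → 25.
Putting it together: 41 MB, 40 errors, 25 ms.

41 MB, 40 errors, 25 ms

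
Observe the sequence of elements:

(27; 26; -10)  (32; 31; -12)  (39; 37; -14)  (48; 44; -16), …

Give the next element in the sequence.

First component — differences are 5, 7, 9, … (increasing by 2 each time): 27, 32, 39, 48 → 59.
For the second component, differences are 5, 6, 7, … (increasing by 1 each time): 26, 31, 37, 44 → 52.
Third component — −2 each step: -10, -12, -14, -16 → -18.
So the next element is (59; 52; -18).

(59; 52; -18)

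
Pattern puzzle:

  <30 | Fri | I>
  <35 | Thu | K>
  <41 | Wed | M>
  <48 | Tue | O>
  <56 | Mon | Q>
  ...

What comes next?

<65 | Sun | S>

For the first part, differences are 5, 6, 7, … (increasing by 1 each time): 30, 35, 41, 48, 56 → 65.
Day: runs backward through the weekdays Mon→Sun; Fri, Thu, Wed, Tue, Mon → Sun.
Letter: letters move forward 2 places in the alphabet, so I, K, M, O, Q → S.
Putting it together: <65 | Sun | S>.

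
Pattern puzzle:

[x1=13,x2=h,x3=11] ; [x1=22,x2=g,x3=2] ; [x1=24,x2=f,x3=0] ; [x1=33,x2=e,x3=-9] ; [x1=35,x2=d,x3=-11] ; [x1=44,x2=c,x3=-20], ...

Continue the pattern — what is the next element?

X1: 13, 22, 24, 33, 35, 44 → 46 (alternating steps +9, +2, +9, +2, …).
X2 — letters move back 1 place in the alphabet: h, g, f, e, d, c → b.
X3: together with the x1 always sums to 24; 11, 2, 0, -9, -11, -20 → -22.
Putting it together: [x1=46,x2=b,x3=-22].

[x1=46,x2=b,x3=-22]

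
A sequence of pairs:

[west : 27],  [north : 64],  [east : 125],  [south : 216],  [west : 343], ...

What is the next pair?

[north : 512]

Direction: repeats west → north → east → south; west, north, east, south, west → north.
Second part: 27, 64, 125, 216, 343 → 512 (perfect cubes: 3³, 4³, 5³, …).
Combining the parts gives [north : 512].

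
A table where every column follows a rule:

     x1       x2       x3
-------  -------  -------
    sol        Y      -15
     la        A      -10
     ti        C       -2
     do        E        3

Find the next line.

Column x1: runs through the solfège scale do→ti; sol, la, ti, do → re.
Column x2 — letters move forward 2 places in the alphabet, wrapping Z→A: Y, A, C, E → G.
Column x3: alternating steps +5, +8, +5, +8, …; -15, -10, -2, 3 → 11.
So the next line is re  G  11.

re  G  11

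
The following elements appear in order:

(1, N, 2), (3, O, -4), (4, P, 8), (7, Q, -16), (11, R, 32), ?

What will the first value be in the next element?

18

First value goes 1, 3, 4, 7, 11 → 18 (each term is the sum of the two before it).
Letter: letters move forward 1 place in the alphabet, so N, O, P, Q, R → S.
Third value — ×(-2) each step: 2, -4, 8, -16, 32 → -64.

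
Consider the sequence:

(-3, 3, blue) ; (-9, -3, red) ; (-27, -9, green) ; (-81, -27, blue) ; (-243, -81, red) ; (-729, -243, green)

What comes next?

(-2187, -729, blue)

For the first coordinate, ×3 each step: -3, -9, -27, -81, -243, -729 → -2187.
For the second coordinate, always the previous value of the first coordinate: 3, -3, -9, -27, -81, -243 → -729.
For the colour, repeats blue → red → green: blue, red, green, blue, red, green → blue.
Putting it together: (-2187, -729, blue).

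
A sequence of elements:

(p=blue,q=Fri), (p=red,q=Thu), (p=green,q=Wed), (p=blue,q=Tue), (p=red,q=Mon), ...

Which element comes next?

P goes blue, red, green, blue, red → green (repeats blue → red → green).
Q: runs backward through the weekdays Mon→Sun; Fri, Thu, Wed, Tue, Mon → Sun.
Putting it together: (p=green,q=Sun).

(p=green,q=Sun)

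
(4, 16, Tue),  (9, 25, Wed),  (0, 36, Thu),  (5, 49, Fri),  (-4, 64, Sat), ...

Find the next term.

(1, 81, Sun)

First part goes 4, 9, 0, 5, -4 → 1 (alternating steps +5, −9, +5, −9, …).
For the second part, perfect squares: 4², 5², 6², …: 16, 25, 36, 49, 64 → 81.
Day: runs through the weekdays Mon→Sun; Tue, Wed, Thu, Fri, Sat → Sun.
So the next term is (1, 81, Sun).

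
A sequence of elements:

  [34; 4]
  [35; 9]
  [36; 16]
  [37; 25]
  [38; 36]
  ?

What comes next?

[39; 49]

First component: +1 each step, so 34, 35, 36, 37, 38 → 39.
Second component: perfect squares: 2², 3², 4², …, so 4, 9, 16, 25, 36 → 49.
Combining the parts gives [39; 49].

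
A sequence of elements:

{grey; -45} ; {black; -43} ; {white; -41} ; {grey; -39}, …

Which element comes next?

Shade: repeats grey → black → white; grey, black, white, grey → black.
Second entry: -45, -43, -41, -39 → -37 (+2 each step).
Putting it together: {black; -37}.

{black; -37}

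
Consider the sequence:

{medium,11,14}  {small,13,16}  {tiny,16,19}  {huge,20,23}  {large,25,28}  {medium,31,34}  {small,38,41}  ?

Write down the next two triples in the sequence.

Size: repeats medium → small → tiny → huge → large; medium, small, tiny, huge, large, medium, small → tiny → huge.
Second component: differences are 2, 3, 4, … (increasing by 1 each time), so 11, 13, 16, 20, 25, 31, 38 → 46 → 55.
Third component: 14, 16, 19, 23, 28, 34, 41 → 49 → 58 (always 3 more than the second component).
So the next two triples are {tiny,46,49} and {huge,55,58}.

{tiny,46,49}, {huge,55,58}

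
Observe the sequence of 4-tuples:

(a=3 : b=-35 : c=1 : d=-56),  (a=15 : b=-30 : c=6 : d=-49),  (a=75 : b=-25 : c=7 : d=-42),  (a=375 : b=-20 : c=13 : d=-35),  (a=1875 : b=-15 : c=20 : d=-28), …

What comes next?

For the a, ×5 each step: 3, 15, 75, 375, 1875 → 9375.
For the b, +5 each step: -35, -30, -25, -20, -15 → -10.
C — each term is the sum of the two before it: 1, 6, 7, 13, 20 → 33.
For the d, +7 each step: -56, -49, -42, -35, -28 → -21.
So the next 4-tuple is (a=9375 : b=-10 : c=33 : d=-21).

(a=9375 : b=-10 : c=33 : d=-21)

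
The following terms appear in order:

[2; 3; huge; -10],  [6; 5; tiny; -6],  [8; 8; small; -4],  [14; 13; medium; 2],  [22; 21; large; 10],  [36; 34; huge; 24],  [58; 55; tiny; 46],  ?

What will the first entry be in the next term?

First entry: each term is the sum of the two before it; 2, 6, 8, 14, 22, 36, 58 → 94.
Second entry goes 3, 5, 8, 13, 21, 34, 55 → 89 (each term is the sum of the two before it).
Size: huge, tiny, small, medium, large, huge, tiny → small (repeats huge → tiny → small → medium → large).
Fourth entry: always 12 less than the first entry; -10, -6, -4, 2, 10, 24, 46 → 82.

94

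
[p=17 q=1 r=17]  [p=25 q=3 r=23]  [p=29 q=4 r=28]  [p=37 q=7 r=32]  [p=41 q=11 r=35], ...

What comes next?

[p=49 q=18 r=37]

P: alternating steps +8, +4, +8, +4, …; 17, 25, 29, 37, 41 → 49.
Q: 1, 3, 4, 7, 11 → 18 (each term is the sum of the two before it).
R: differences are 6, 5, 4, … (decreasing by 1 each time), so 17, 23, 28, 32, 35 → 37.
Combining the parts gives [p=49 q=18 r=37].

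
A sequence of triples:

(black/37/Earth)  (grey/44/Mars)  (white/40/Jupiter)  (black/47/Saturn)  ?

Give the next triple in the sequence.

(grey/43/Uranus)

Shade: repeats black → grey → white; black, grey, white, black → grey.
Second slot: alternating steps +7, −4, +7, −4, …, so 37, 44, 40, 47 → 43.
Planet: runs through the planets Mercury→Neptune; Earth, Mars, Jupiter, Saturn → Uranus.
Combining the parts gives (grey/43/Uranus).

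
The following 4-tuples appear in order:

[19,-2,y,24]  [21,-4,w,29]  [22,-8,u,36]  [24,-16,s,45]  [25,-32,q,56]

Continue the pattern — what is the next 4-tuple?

First part — alternating steps +2, +1, +2, +1, …: 19, 21, 22, 24, 25 → 27.
Second part: ×2 each step, so -2, -4, -8, -16, -32 → -64.
Letter: y, w, u, s, q → o (letters move back 2 places in the alphabet).
Fourth part: 24, 29, 36, 45, 56 → 69 (differences are 5, 7, 9, … (increasing by 2 each time)).
So the next 4-tuple is [27,-64,o,69].

[27,-64,o,69]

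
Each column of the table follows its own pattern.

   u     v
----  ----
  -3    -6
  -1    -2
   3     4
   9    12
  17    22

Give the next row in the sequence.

Column u goes -3, -1, 3, 9, 17 → 27 (differences are 2, 4, 6, … (increasing by 2 each time)).
For the column v, differences are 4, 6, 8, … (increasing by 2 each time): -6, -2, 4, 12, 22 → 34.
Combining the parts gives 27  34.

27  34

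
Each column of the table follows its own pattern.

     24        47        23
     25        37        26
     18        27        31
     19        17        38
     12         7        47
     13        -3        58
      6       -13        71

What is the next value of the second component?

Second component: −10 each step, so 47, 37, 27, 17, 7, -3, -13 → -23.

-23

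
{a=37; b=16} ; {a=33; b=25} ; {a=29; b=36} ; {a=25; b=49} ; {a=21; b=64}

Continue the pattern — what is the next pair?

{a=17; b=81}

A: 37, 33, 29, 25, 21 → 17 (−4 each step).
B goes 16, 25, 36, 49, 64 → 81 (perfect squares: 4², 5², 6², …).
Combining the parts gives {a=17; b=81}.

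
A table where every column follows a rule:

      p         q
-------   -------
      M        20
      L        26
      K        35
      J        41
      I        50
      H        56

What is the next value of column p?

G

For the column p, letters move back 1 place in the alphabet: M, L, K, J, I, H → G.
Column q: alternating steps +6, +9, +6, +9, …; 20, 26, 35, 41, 50, 56 → 65.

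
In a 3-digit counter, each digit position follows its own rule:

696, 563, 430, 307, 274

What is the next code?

For the first digit, −1 each step, mod 10: 6, 5, 4, 3, 2 → 1.
Second digit goes 9, 6, 3, 0, 7 → 4 (−3 each step, mod 10).
Third digit: −3 each step, mod 10; 6, 3, 0, 7, 4 → 1.
Putting it together: 141.

141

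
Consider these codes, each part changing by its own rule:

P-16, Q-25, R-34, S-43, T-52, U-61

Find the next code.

Letter — letters move forward 1 place in the alphabet: P, Q, R, S, T, U → V.
Second component goes 16, 25, 34, 43, 52, 61 → 70 (+9 each step).
Putting it together: V-70.

V-70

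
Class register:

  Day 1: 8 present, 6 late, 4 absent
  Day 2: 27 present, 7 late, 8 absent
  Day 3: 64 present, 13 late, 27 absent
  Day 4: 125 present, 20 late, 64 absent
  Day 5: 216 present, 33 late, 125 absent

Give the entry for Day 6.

343 present, 53 late, 216 absent

Present: perfect cubes: 2³, 3³, 4³, …; 8, 27, 64, 125, 216 → 343.
Late: each term is the sum of the two before it; 6, 7, 13, 20, 33 → 53.
Absent: 4, 8, 27, 64, 125 → 216 (always the previous value of the present).
Combining the parts gives 343 present, 53 late, 216 absent.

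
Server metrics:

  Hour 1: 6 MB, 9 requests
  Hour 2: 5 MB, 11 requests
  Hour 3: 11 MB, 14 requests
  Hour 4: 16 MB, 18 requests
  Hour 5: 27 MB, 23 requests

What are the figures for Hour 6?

MB: each term is the sum of the two before it, so 6, 5, 11, 16, 27 → 43.
Requests: differences are 2, 3, 4, … (increasing by 1 each time), so 9, 11, 14, 18, 23 → 29.
Putting it together: 43 MB, 29 requests.

43 MB, 29 requests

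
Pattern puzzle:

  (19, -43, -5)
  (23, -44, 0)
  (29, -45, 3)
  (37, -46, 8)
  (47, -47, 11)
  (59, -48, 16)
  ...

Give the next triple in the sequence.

First slot goes 19, 23, 29, 37, 47, 59 → 73 (differences are 4, 6, 8, … (increasing by 2 each time)).
For the second slot, −1 each step: -43, -44, -45, -46, -47, -48 → -49.
Third slot: alternating steps +5, +3, +5, +3, …; -5, 0, 3, 8, 11, 16 → 19.
Combining the parts gives (73, -49, 19).

(73, -49, 19)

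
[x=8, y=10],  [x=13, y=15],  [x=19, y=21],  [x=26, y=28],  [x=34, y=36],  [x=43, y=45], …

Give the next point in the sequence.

X: differences are 5, 6, 7, … (increasing by 1 each time), so 8, 13, 19, 26, 34, 43 → 53.
Y goes 10, 15, 21, 28, 36, 45 → 55 (always 2 more than the x).
Combining the parts gives [x=53, y=55].

[x=53, y=55]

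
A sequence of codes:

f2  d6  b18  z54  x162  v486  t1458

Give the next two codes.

r4374, p13122

Letter: letters move back 2 places in the alphabet, wrapping A→Z, so f, d, b, z, x, v, t → r → p.
Second component: 2, 6, 18, 54, 162, 486, 1458 → 4374 → 13122 (×3 each step).
Putting the parts together: r4374 and then p13122.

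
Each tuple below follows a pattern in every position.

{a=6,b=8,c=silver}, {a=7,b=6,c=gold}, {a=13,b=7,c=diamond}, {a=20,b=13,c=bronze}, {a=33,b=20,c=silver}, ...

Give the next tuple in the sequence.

{a=53,b=33,c=gold}

A goes 6, 7, 13, 20, 33 → 53 (each term is the sum of the two before it).
B: 8, 6, 7, 13, 20 → 33 (always the previous value of the a).
C: repeats silver → gold → diamond → bronze; silver, gold, diamond, bronze, silver → gold.
Combining the parts gives {a=53,b=33,c=gold}.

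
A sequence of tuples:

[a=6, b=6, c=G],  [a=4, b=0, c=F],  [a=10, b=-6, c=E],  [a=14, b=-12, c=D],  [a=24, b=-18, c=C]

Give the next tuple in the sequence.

A: each term is the sum of the two before it, so 6, 4, 10, 14, 24 → 38.
B: 6, 0, -6, -12, -18 → -24 (−6 each step).
For the c, letters move back 1 place in the alphabet: G, F, E, D, C → B.
So the next tuple is [a=38, b=-24, c=B].

[a=38, b=-24, c=B]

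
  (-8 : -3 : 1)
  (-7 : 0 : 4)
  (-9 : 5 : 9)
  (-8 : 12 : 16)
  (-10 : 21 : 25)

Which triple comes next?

(-9 : 32 : 36)

For the first component, alternating steps +1, −2, +1, −2, …: -8, -7, -9, -8, -10 → -9.
Second component — differences are 3, 5, 7, … (increasing by 2 each time): -3, 0, 5, 12, 21 → 32.
Third component: perfect squares: 1², 2², 3², …, so 1, 4, 9, 16, 25 → 36.
Combining the parts gives (-9 : 32 : 36).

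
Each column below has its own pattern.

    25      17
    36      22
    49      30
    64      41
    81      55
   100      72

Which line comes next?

First component: perfect squares: 5², 6², 7², …; 25, 36, 49, 64, 81, 100 → 121.
Second component: 17, 22, 30, 41, 55, 72 → 92 (differences are 5, 8, 11, … (increasing by 3 each time)).
Putting it together: 121  92.

121  92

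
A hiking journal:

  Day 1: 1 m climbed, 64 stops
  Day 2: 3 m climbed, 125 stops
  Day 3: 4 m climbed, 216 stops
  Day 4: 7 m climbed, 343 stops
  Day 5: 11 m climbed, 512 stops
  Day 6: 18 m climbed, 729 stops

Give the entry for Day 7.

M climbed: each term is the sum of the two before it, so 1, 3, 4, 7, 11, 18 → 29.
Stops: 64, 125, 216, 343, 512, 729 → 1000 (perfect cubes: 4³, 5³, 6³, …).
Putting it together: 29 m climbed, 1000 stops.

29 m climbed, 1000 stops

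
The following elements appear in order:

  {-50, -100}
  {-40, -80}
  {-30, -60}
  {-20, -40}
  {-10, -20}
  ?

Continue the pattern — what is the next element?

{0, 0}

For the first coordinate, +10 each step: -50, -40, -30, -20, -10 → 0.
Second coordinate goes -100, -80, -60, -40, -20 → 0 (always 2 × the first coordinate).
So the next element is {0, 0}.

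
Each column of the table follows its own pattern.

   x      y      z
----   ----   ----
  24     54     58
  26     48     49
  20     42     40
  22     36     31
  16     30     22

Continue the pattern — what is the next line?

Column x: alternating steps +2, −6, +2, −6, …; 24, 26, 20, 22, 16 → 18.
Column y — −6 each step: 54, 48, 42, 36, 30 → 24.
Column z: −9 each step; 58, 49, 40, 31, 22 → 13.
So the next line is 18  24  13.

18  24  13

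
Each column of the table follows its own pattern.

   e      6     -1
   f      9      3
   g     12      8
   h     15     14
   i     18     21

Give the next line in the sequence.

j  21  29

For the letter, letters move forward 1 place in the alphabet: e, f, g, h, i → j.
Second component: +3 each step, so 6, 9, 12, 15, 18 → 21.
Third component — differences are 4, 5, 6, … (increasing by 1 each time): -1, 3, 8, 14, 21 → 29.
Combining the parts gives j  21  29.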